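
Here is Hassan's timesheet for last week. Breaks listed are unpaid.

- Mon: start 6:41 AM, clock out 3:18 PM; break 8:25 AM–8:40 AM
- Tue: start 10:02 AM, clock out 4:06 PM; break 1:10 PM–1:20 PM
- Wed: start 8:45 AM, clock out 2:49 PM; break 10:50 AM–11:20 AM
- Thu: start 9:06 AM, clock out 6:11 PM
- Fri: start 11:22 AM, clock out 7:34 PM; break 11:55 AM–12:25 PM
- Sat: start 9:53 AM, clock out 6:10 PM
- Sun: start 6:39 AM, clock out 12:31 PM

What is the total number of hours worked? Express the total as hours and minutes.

50 h 46 min

Mon: 6:41 AM–3:18 PM = 8 h 37 min; less 15 min break → 8 h 22 min
Tue: 10:02 AM–4:06 PM = 6 h 4 min; less 10 min break → 5 h 54 min
Wed: 8:45 AM–2:49 PM = 6 h 4 min; less 30 min break → 5 h 34 min
Thu: 9:06 AM–6:11 PM = 9 h 5 min
Fri: 11:22 AM–7:34 PM = 8 h 12 min; less 30 min break → 7 h 42 min
Sat: 9:53 AM–6:10 PM = 8 h 17 min
Sun: 6:39 AM–12:31 PM = 5 h 52 min
Total: 8 h 22 min + 5 h 54 min + 5 h 34 min + 9 h 5 min + 7 h 42 min + 8 h 17 min + 5 h 52 min = 50 h 46 min.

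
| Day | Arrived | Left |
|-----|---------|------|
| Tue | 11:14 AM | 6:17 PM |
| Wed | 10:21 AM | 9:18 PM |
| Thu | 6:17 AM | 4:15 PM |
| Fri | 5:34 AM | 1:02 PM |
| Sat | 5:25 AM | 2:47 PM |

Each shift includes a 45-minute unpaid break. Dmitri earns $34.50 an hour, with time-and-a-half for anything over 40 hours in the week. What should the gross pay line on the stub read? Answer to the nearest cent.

$1434.34

Tue: 11:14 AM–6:17 PM = 7 h 3 min; less 45 min break → 6 h 18 min
Wed: 10:21 AM–9:18 PM = 10 h 57 min; less 45 min break → 10 h 12 min
Thu: 6:17 AM–4:15 PM = 9 h 58 min; less 45 min break → 9 h 13 min
Fri: 5:34 AM–1:02 PM = 7 h 28 min; less 45 min break → 6 h 43 min
Sat: 5:25 AM–2:47 PM = 9 h 22 min; less 45 min break → 8 h 37 min
Total worked: 41 h 3 min = 2463 min.
Regular 40 h 0 min = 2400 min at $34.50/h; overtime 1 h 3 min = 63 min at $51.75/h.
Pay = (2400 × $34.50 + 63 × $51.75) ÷ 60 = $1434.34.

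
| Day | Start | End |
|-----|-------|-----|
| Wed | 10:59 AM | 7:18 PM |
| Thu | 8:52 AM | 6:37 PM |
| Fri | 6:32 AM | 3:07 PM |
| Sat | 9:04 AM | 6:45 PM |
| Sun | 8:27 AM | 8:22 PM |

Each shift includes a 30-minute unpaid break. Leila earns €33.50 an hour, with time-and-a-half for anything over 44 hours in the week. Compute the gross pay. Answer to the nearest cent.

€1561.94

Wed: 10:59 AM–7:18 PM = 8 h 19 min; less 30 min break → 7 h 49 min
Thu: 8:52 AM–6:37 PM = 9 h 45 min; less 30 min break → 9 h 15 min
Fri: 6:32 AM–3:07 PM = 8 h 35 min; less 30 min break → 8 h 5 min
Sat: 9:04 AM–6:45 PM = 9 h 41 min; less 30 min break → 9 h 11 min
Sun: 8:27 AM–8:22 PM = 11 h 55 min; less 30 min break → 11 h 25 min
Total worked: 45 h 45 min = 2745 min.
Regular 44 h 0 min = 2640 min at €33.50/h; overtime 1 h 45 min = 105 min at €50.25/h.
Pay = (2640 × €33.50 + 105 × €50.25) ÷ 60 = €1561.94.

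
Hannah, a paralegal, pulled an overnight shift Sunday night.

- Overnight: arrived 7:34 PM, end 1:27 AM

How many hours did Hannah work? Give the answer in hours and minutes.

5 h 53 min

Overnight: 7:34 PM → midnight = 4 h 26 min; midnight → 1:27 AM = 1 h 27 min; span 5 h 53 min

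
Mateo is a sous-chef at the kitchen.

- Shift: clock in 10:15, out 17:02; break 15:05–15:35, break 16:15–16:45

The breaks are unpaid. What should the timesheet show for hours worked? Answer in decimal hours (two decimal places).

Shift: 10:15–17:02 = 6 h 47 min; less 60 min break → 5 h 47 min

5.78 hours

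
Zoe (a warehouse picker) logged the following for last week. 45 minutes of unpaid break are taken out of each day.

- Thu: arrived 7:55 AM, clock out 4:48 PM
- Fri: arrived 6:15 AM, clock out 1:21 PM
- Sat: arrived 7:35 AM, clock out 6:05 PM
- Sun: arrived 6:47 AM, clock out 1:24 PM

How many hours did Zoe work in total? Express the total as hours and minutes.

30 h 6 min

Thu: 7:55 AM–4:48 PM = 8 h 53 min; less 45 min break → 8 h 8 min
Fri: 6:15 AM–1:21 PM = 7 h 6 min; less 45 min break → 6 h 21 min
Sat: 7:35 AM–6:05 PM = 10 h 30 min; less 45 min break → 9 h 45 min
Sun: 6:47 AM–1:24 PM = 6 h 37 min; less 45 min break → 5 h 52 min
Total: 8 h 8 min + 6 h 21 min + 9 h 45 min + 5 h 52 min = 30 h 6 min.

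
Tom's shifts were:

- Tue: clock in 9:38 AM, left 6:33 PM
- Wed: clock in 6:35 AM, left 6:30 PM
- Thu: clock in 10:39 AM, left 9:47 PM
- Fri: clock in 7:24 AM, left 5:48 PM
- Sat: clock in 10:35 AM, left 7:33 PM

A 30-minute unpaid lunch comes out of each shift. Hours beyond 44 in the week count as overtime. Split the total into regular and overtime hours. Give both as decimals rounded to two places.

Regular 44.00 hours, overtime 4.83 hours

Tue: 9:38 AM–6:33 PM = 8 h 55 min; less 30 min break → 8 h 25 min
Wed: 6:35 AM–6:30 PM = 11 h 55 min; less 30 min break → 11 h 25 min
Thu: 10:39 AM–9:47 PM = 11 h 8 min; less 30 min break → 10 h 38 min
Fri: 7:24 AM–5:48 PM = 10 h 24 min; less 30 min break → 9 h 54 min
Sat: 10:35 AM–7:33 PM = 8 h 58 min; less 30 min break → 8 h 28 min
Total worked: 48 h 50 min = 48.83 h.
Threshold 44 h → overtime 4 h 50 min, regular 44 h 0 min.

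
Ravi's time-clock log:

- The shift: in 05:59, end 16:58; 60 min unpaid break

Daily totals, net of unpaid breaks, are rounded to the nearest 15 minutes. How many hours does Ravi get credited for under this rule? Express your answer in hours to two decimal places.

10.00 hours

The shift: 05:59–16:58 = 10 h 59 min − 60 min = 9 h 59 min → rounds to 10 h 0 min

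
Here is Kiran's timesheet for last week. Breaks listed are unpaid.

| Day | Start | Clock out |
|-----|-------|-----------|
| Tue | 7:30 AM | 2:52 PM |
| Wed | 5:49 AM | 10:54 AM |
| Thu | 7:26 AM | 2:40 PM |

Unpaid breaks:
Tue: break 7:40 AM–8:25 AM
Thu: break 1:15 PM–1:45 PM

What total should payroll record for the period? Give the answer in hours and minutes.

18 h 26 min

Tue: 7:30 AM–2:52 PM = 7 h 22 min; less 45 min break → 6 h 37 min
Wed: 5:49 AM–10:54 AM = 5 h 5 min
Thu: 7:26 AM–2:40 PM = 7 h 14 min; less 30 min break → 6 h 44 min
Total: 6 h 37 min + 5 h 5 min + 6 h 44 min = 18 h 26 min.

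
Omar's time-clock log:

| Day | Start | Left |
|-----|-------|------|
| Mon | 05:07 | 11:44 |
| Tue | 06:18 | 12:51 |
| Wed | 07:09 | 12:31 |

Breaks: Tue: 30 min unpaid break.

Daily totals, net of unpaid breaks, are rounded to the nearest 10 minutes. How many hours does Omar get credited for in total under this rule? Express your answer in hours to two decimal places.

Mon: 05:07–11:44 = 6 h 37 min → rounds to 6 h 40 min
Tue: 06:18–12:51 = 6 h 33 min − 30 min = 6 h 3 min → rounds to 6 h 0 min
Wed: 07:09–12:31 = 5 h 22 min → rounds to 5 h 20 min
Total credited: 18 h 0 min.

18.00 hours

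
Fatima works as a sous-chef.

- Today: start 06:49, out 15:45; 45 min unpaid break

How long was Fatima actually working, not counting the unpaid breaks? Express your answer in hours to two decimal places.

Today: 06:49–15:45 = 8 h 56 min; less 45 min break → 8 h 11 min

8.18 hours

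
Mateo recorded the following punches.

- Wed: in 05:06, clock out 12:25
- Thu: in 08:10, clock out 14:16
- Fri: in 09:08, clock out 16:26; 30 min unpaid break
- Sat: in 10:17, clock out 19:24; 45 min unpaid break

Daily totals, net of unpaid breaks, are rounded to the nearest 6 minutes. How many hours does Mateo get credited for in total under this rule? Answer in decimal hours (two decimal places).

28.60 hours

Wed: 05:06–12:25 = 7 h 19 min → rounds to 7 h 18 min
Thu: 08:10–14:16 = 6 h 6 min → rounds to 6 h 6 min
Fri: 09:08–16:26 = 7 h 18 min − 30 min = 6 h 48 min → rounds to 6 h 48 min
Sat: 10:17–19:24 = 9 h 7 min − 45 min = 8 h 22 min → rounds to 8 h 24 min
Total credited: 28 h 36 min.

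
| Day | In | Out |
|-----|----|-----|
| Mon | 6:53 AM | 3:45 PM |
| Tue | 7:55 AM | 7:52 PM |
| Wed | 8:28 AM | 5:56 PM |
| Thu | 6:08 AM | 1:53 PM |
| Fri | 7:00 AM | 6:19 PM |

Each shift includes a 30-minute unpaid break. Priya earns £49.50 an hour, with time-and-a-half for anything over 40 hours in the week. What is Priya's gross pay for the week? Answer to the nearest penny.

£2488.61

Mon: 6:53 AM–3:45 PM = 8 h 52 min; less 30 min break → 8 h 22 min
Tue: 7:55 AM–7:52 PM = 11 h 57 min; less 30 min break → 11 h 27 min
Wed: 8:28 AM–5:56 PM = 9 h 28 min; less 30 min break → 8 h 58 min
Thu: 6:08 AM–1:53 PM = 7 h 45 min; less 30 min break → 7 h 15 min
Fri: 7:00 AM–6:19 PM = 11 h 19 min; less 30 min break → 10 h 49 min
Total worked: 46 h 51 min = 2811 min.
Regular 40 h 0 min = 2400 min at £49.50/h; overtime 6 h 51 min = 411 min at £74.25/h.
Pay = (2400 × £49.50 + 411 × £74.25) ÷ 60 = £2488.61.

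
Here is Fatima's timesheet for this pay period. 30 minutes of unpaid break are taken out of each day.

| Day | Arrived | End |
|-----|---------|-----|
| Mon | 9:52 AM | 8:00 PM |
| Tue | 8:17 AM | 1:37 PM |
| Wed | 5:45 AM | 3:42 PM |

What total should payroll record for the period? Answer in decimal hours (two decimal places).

23.92 hours

Mon: 9:52 AM–8:00 PM = 10 h 8 min; less 30 min break → 9 h 38 min
Tue: 8:17 AM–1:37 PM = 5 h 20 min; less 30 min break → 4 h 50 min
Wed: 5:45 AM–3:42 PM = 9 h 57 min; less 30 min break → 9 h 27 min
Total: 9 h 38 min + 4 h 50 min + 9 h 27 min = 23 h 55 min.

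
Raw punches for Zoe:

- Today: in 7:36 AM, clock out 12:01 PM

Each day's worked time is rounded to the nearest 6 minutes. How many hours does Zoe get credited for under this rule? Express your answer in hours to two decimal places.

Today: 7:36 AM–12:01 PM = 4 h 25 min → rounds to 4 h 24 min

4.40 hours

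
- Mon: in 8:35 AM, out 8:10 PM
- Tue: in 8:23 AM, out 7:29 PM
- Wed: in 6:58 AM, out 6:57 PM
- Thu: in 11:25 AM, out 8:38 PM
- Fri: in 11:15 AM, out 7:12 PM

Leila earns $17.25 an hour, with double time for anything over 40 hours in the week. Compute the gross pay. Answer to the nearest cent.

$1098.25

Mon: 8:35 AM–8:10 PM = 11 h 35 min
Tue: 8:23 AM–7:29 PM = 11 h 6 min
Wed: 6:58 AM–6:57 PM = 11 h 59 min
Thu: 11:25 AM–8:38 PM = 9 h 13 min
Fri: 11:15 AM–7:12 PM = 7 h 57 min
Total worked: 51 h 50 min = 3110 min.
Regular 40 h 0 min = 2400 min at $17.25/h; overtime 11 h 50 min = 710 min at $34.50/h.
Pay = (2400 × $17.25 + 710 × $34.50) ÷ 60 = $1098.25.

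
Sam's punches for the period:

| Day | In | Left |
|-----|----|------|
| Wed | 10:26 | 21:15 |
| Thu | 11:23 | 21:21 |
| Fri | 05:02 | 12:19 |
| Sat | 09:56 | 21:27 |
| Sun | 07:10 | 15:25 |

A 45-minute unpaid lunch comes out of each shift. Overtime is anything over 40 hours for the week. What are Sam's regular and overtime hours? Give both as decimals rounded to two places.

Regular 40.00 hours, overtime 4.08 hours

Wed: 10:26–21:15 = 10 h 49 min; less 45 min break → 10 h 4 min
Thu: 11:23–21:21 = 9 h 58 min; less 45 min break → 9 h 13 min
Fri: 05:02–12:19 = 7 h 17 min; less 45 min break → 6 h 32 min
Sat: 09:56–21:27 = 11 h 31 min; less 45 min break → 10 h 46 min
Sun: 07:10–15:25 = 8 h 15 min; less 45 min break → 7 h 30 min
Total worked: 44 h 5 min = 44.08 h.
Threshold 40 h → overtime 4 h 5 min, regular 40 h 0 min.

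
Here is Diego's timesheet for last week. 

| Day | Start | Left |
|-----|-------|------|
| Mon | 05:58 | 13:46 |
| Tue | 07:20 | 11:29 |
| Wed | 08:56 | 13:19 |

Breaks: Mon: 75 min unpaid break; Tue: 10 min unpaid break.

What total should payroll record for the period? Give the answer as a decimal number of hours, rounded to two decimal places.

14.92 hours

Mon: 05:58–13:46 = 7 h 48 min; less 75 min break → 6 h 33 min
Tue: 07:20–11:29 = 4 h 9 min; less 10 min break → 3 h 59 min
Wed: 08:56–13:19 = 4 h 23 min
Total: 6 h 33 min + 3 h 59 min + 4 h 23 min = 14 h 55 min.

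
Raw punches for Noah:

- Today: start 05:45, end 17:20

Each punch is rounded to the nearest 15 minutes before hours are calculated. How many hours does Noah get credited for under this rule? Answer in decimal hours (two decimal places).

11.50 hours

Today: in 05:45→05:45, out 17:20→17:15; 11 h 30 min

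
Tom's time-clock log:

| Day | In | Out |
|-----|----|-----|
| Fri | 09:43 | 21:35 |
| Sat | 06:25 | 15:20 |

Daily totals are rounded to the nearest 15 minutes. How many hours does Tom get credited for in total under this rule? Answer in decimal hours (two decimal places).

Fri: 09:43–21:35 = 11 h 52 min → rounds to 11 h 45 min
Sat: 06:25–15:20 = 8 h 55 min → rounds to 9 h 0 min
Total credited: 20 h 45 min.

20.75 hours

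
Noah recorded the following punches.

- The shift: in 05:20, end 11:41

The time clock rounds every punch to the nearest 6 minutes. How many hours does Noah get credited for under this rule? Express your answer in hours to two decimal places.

6.40 hours

The shift: in 05:20→05:18, out 11:41→11:42; 6 h 24 min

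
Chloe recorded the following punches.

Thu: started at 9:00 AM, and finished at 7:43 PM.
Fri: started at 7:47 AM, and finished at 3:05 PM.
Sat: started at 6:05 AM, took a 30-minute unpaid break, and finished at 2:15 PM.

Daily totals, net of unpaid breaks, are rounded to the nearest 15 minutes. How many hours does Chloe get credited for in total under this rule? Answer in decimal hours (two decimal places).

25.75 hours

Thu: 9:00 AM–7:43 PM = 10 h 43 min → rounds to 10 h 45 min
Fri: 7:47 AM–3:05 PM = 7 h 18 min → rounds to 7 h 15 min
Sat: 6:05 AM–2:15 PM = 8 h 10 min − 30 min = 7 h 40 min → rounds to 7 h 45 min
Total credited: 25 h 45 min.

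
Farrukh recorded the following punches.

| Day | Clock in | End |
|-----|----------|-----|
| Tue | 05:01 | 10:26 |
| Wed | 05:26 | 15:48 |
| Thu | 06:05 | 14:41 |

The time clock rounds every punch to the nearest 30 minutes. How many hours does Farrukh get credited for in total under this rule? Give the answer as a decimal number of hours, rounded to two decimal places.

24.50 hours

Tue: in 05:01→05:00, out 10:26→10:30; 5 h 30 min
Wed: in 05:26→05:30, out 15:48→16:00; 10 h 30 min
Thu: in 06:05→06:00, out 14:41→14:30; 8 h 30 min
Total credited: 24 h 30 min.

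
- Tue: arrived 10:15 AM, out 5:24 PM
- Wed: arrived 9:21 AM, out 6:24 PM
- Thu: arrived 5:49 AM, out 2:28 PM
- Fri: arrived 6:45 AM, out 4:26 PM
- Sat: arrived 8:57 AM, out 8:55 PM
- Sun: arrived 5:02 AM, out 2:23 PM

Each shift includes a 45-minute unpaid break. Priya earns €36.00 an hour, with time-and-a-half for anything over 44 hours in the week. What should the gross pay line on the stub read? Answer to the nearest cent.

€1980.90

Tue: 10:15 AM–5:24 PM = 7 h 9 min; less 45 min break → 6 h 24 min
Wed: 9:21 AM–6:24 PM = 9 h 3 min; less 45 min break → 8 h 18 min
Thu: 5:49 AM–2:28 PM = 8 h 39 min; less 45 min break → 7 h 54 min
Fri: 6:45 AM–4:26 PM = 9 h 41 min; less 45 min break → 8 h 56 min
Sat: 8:57 AM–8:55 PM = 11 h 58 min; less 45 min break → 11 h 13 min
Sun: 5:02 AM–2:23 PM = 9 h 21 min; less 45 min break → 8 h 36 min
Total worked: 51 h 21 min = 3081 min.
Regular 44 h 0 min = 2640 min at €36.00/h; overtime 7 h 21 min = 441 min at €54.00/h.
Pay = (2640 × €36.00 + 441 × €54.00) ÷ 60 = €1980.90.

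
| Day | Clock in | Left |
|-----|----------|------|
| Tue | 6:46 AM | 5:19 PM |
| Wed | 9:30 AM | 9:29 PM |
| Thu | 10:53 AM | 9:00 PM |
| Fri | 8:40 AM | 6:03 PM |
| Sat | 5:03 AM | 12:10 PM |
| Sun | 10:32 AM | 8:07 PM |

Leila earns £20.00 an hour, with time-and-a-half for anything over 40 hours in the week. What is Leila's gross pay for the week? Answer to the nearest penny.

Tue: 6:46 AM–5:19 PM = 10 h 33 min
Wed: 9:30 AM–9:29 PM = 11 h 59 min
Thu: 10:53 AM–9:00 PM = 10 h 7 min
Fri: 8:40 AM–6:03 PM = 9 h 23 min
Sat: 5:03 AM–12:10 PM = 7 h 7 min
Sun: 10:32 AM–8:07 PM = 9 h 35 min
Total worked: 58 h 44 min = 3524 min.
Regular 40 h 0 min = 2400 min at £20.00/h; overtime 18 h 44 min = 1124 min at £30.00/h.
Pay = (2400 × £20.00 + 1124 × £30.00) ÷ 60 = £1362.00.

£1362.00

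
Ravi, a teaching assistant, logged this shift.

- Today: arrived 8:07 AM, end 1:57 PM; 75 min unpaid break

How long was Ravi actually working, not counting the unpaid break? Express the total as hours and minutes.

4 h 35 min

Today: 8:07 AM–1:57 PM = 5 h 50 min; less 75 min break → 4 h 35 min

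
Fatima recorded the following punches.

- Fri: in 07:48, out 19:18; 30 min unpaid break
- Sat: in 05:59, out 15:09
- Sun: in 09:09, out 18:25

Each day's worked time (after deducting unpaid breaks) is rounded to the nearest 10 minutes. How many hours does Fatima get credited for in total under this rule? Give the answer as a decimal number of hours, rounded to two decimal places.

29.50 hours

Fri: 07:48–19:18 = 11 h 30 min − 30 min = 11 h 0 min → rounds to 11 h 0 min
Sat: 05:59–15:09 = 9 h 10 min → rounds to 9 h 10 min
Sun: 09:09–18:25 = 9 h 16 min → rounds to 9 h 20 min
Total credited: 29 h 30 min.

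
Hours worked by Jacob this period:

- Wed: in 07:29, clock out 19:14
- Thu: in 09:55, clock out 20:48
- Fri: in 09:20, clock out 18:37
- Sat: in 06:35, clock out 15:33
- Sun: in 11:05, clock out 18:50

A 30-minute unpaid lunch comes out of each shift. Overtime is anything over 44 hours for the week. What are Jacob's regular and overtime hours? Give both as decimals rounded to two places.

Regular 44.00 hours, overtime 2.13 hours

Wed: 07:29–19:14 = 11 h 45 min; less 30 min break → 11 h 15 min
Thu: 09:55–20:48 = 10 h 53 min; less 30 min break → 10 h 23 min
Fri: 09:20–18:37 = 9 h 17 min; less 30 min break → 8 h 47 min
Sat: 06:35–15:33 = 8 h 58 min; less 30 min break → 8 h 28 min
Sun: 11:05–18:50 = 7 h 45 min; less 30 min break → 7 h 15 min
Total worked: 46 h 8 min = 46.13 h.
Threshold 44 h → overtime 2 h 8 min, regular 44 h 0 min.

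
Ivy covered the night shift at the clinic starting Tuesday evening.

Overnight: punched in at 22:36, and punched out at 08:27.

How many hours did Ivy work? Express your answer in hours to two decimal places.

Overnight: 22:36 → midnight = 1 h 24 min; midnight → 08:27 = 8 h 27 min; span 9 h 51 min

9.85 hours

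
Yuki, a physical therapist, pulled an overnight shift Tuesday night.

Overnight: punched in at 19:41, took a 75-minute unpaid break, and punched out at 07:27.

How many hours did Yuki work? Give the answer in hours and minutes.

10 h 31 min

Overnight: 19:41 → midnight = 4 h 19 min; midnight → 07:27 = 7 h 27 min; span 11 h 46 min; less 75 min break → 10 h 31 min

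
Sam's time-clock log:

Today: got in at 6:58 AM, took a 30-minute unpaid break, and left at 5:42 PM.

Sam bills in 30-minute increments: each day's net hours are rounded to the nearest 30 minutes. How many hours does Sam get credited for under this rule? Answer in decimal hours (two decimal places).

Today: 6:58 AM–5:42 PM = 10 h 44 min − 30 min = 10 h 14 min → rounds to 10 h 0 min

10.00 hours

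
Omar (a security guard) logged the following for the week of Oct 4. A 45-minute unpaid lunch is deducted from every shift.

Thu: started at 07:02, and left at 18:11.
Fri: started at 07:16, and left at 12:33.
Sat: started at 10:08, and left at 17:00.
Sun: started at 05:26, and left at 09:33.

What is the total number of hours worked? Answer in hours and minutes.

Thu: 07:02–18:11 = 11 h 9 min; less 45 min break → 10 h 24 min
Fri: 07:16–12:33 = 5 h 17 min; less 45 min break → 4 h 32 min
Sat: 10:08–17:00 = 6 h 52 min; less 45 min break → 6 h 7 min
Sun: 05:26–09:33 = 4 h 7 min; less 45 min break → 3 h 22 min
Total: 10 h 24 min + 4 h 32 min + 6 h 7 min + 3 h 22 min = 24 h 25 min.

24 h 25 min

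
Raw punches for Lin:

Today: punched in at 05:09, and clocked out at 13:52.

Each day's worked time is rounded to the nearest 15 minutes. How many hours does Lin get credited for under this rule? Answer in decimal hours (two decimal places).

8.75 hours

Today: 05:09–13:52 = 8 h 43 min → rounds to 8 h 45 min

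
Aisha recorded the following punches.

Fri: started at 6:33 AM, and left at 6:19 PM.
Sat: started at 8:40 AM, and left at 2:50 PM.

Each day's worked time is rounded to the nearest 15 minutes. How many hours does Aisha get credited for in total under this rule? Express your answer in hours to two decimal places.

Fri: 6:33 AM–6:19 PM = 11 h 46 min → rounds to 11 h 45 min
Sat: 8:40 AM–2:50 PM = 6 h 10 min → rounds to 6 h 15 min
Total credited: 18 h 0 min.

18.00 hours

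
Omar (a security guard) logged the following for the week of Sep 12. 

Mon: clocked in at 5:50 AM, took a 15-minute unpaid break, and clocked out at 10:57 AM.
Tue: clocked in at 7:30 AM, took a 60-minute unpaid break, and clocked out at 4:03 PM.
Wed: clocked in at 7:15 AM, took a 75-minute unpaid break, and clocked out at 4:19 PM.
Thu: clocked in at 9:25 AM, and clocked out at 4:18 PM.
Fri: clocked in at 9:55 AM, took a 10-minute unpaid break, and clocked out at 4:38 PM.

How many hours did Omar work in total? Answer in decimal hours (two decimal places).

Mon: 5:50 AM–10:57 AM = 5 h 7 min; less 15 min break → 4 h 52 min
Tue: 7:30 AM–4:03 PM = 8 h 33 min; less 60 min break → 7 h 33 min
Wed: 7:15 AM–4:19 PM = 9 h 4 min; less 75 min break → 7 h 49 min
Thu: 9:25 AM–4:18 PM = 6 h 53 min
Fri: 9:55 AM–4:38 PM = 6 h 43 min; less 10 min break → 6 h 33 min
Total: 4 h 52 min + 7 h 33 min + 7 h 49 min + 6 h 53 min + 6 h 33 min = 33 h 40 min.

33.67 hours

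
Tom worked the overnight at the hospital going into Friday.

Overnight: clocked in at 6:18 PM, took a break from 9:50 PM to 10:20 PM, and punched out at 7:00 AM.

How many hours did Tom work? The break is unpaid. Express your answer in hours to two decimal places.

Overnight: 6:18 PM → midnight = 5 h 42 min; midnight → 7:00 AM = 7 h 0 min; span 12 h 42 min; less 30 min break → 12 h 12 min

12.20 hours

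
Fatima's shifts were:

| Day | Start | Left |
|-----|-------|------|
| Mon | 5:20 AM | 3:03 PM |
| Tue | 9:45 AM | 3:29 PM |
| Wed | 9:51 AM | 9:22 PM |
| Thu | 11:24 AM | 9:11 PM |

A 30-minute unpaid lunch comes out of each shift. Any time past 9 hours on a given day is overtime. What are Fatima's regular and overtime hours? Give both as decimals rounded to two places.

Mon: 5:20 AM–3:03 PM = 9 h 43 min; less 30 min break → 9 h 13 min
Tue: 9:45 AM–3:29 PM = 5 h 44 min; less 30 min break → 5 h 14 min
Wed: 9:51 AM–9:22 PM = 11 h 31 min; less 30 min break → 11 h 1 min
Thu: 11:24 AM–9:11 PM = 9 h 47 min; less 30 min break → 9 h 17 min
Mon reg 9 h 0 min / OT 0 h 13 min; Tue reg 5 h 14 min / OT 0 h 0 min; Wed reg 9 h 0 min / OT 2 h 1 min; Thu reg 9 h 0 min / OT 0 h 17 min.
Totals: regular 32 h 14 min, overtime 2 h 31 min.

Regular 32.23 hours, overtime 2.52 hours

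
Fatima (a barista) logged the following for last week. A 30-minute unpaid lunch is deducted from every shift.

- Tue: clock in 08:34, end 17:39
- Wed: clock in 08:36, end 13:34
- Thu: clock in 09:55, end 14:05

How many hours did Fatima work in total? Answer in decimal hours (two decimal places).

16.72 hours

Tue: 08:34–17:39 = 9 h 5 min; less 30 min break → 8 h 35 min
Wed: 08:36–13:34 = 4 h 58 min; less 30 min break → 4 h 28 min
Thu: 09:55–14:05 = 4 h 10 min; less 30 min break → 3 h 40 min
Total: 8 h 35 min + 4 h 28 min + 3 h 40 min = 16 h 43 min.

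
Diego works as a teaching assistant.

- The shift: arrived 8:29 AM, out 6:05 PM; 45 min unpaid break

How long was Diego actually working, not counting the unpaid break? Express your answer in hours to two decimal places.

The shift: 8:29 AM–6:05 PM = 9 h 36 min; less 45 min break → 8 h 51 min

8.85 hours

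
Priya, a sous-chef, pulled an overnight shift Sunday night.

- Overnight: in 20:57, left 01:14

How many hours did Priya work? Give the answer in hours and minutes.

4 h 17 min

Overnight: 20:57 → midnight = 3 h 3 min; midnight → 01:14 = 1 h 14 min; span 4 h 17 min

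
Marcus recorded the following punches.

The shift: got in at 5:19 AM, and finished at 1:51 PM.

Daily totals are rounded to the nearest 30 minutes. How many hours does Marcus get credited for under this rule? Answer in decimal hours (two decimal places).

8.50 hours

The shift: 5:19 AM–1:51 PM = 8 h 32 min → rounds to 8 h 30 min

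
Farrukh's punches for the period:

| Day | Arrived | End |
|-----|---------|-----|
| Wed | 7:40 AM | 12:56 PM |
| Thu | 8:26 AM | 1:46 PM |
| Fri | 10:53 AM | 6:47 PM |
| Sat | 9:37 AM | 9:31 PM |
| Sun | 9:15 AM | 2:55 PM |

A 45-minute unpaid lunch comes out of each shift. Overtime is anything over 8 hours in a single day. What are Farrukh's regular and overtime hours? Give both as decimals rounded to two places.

Regular 29.17 hours, overtime 3.15 hours

Wed: 7:40 AM–12:56 PM = 5 h 16 min; less 45 min break → 4 h 31 min
Thu: 8:26 AM–1:46 PM = 5 h 20 min; less 45 min break → 4 h 35 min
Fri: 10:53 AM–6:47 PM = 7 h 54 min; less 45 min break → 7 h 9 min
Sat: 9:37 AM–9:31 PM = 11 h 54 min; less 45 min break → 11 h 9 min
Sun: 9:15 AM–2:55 PM = 5 h 40 min; less 45 min break → 4 h 55 min
Wed reg 4 h 31 min / OT 0 h 0 min; Thu reg 4 h 35 min / OT 0 h 0 min; Fri reg 7 h 9 min / OT 0 h 0 min; Sat reg 8 h 0 min / OT 3 h 9 min; Sun reg 4 h 55 min / OT 0 h 0 min.
Totals: regular 29 h 10 min, overtime 3 h 9 min.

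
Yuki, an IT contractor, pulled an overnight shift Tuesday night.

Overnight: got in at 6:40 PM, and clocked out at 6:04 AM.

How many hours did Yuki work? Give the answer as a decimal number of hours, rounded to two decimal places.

11.40 hours

Overnight: 6:40 PM → midnight = 5 h 20 min; midnight → 6:04 AM = 6 h 4 min; span 11 h 24 min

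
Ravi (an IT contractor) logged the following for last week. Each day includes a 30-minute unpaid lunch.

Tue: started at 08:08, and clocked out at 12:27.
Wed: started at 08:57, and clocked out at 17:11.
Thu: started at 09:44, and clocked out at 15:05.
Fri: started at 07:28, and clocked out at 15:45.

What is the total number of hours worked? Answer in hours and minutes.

Tue: 08:08–12:27 = 4 h 19 min; less 30 min break → 3 h 49 min
Wed: 08:57–17:11 = 8 h 14 min; less 30 min break → 7 h 44 min
Thu: 09:44–15:05 = 5 h 21 min; less 30 min break → 4 h 51 min
Fri: 07:28–15:45 = 8 h 17 min; less 30 min break → 7 h 47 min
Total: 3 h 49 min + 7 h 44 min + 4 h 51 min + 7 h 47 min = 24 h 11 min.

24 h 11 min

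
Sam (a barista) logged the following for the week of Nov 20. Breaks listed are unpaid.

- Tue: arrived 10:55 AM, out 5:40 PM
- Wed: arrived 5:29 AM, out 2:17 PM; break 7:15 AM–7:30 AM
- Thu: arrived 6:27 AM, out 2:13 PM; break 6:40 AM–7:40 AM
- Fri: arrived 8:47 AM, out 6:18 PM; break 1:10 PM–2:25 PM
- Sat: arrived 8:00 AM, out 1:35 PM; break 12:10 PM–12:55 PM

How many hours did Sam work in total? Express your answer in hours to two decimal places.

Tue: 10:55 AM–5:40 PM = 6 h 45 min
Wed: 5:29 AM–2:17 PM = 8 h 48 min; less 15 min break → 8 h 33 min
Thu: 6:27 AM–2:13 PM = 7 h 46 min; less 60 min break → 6 h 46 min
Fri: 8:47 AM–6:18 PM = 9 h 31 min; less 75 min break → 8 h 16 min
Sat: 8:00 AM–1:35 PM = 5 h 35 min; less 45 min break → 4 h 50 min
Total: 6 h 45 min + 8 h 33 min + 6 h 46 min + 8 h 16 min + 4 h 50 min = 35 h 10 min.

35.17 hours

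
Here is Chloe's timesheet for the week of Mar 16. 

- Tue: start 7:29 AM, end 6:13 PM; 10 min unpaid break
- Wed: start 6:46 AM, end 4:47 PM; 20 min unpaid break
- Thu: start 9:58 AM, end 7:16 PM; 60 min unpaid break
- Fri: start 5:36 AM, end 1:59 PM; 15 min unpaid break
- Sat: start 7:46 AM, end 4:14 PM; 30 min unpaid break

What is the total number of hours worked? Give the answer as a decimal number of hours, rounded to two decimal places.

Tue: 7:29 AM–6:13 PM = 10 h 44 min; less 10 min break → 10 h 34 min
Wed: 6:46 AM–4:47 PM = 10 h 1 min; less 20 min break → 9 h 41 min
Thu: 9:58 AM–7:16 PM = 9 h 18 min; less 60 min break → 8 h 18 min
Fri: 5:36 AM–1:59 PM = 8 h 23 min; less 15 min break → 8 h 8 min
Sat: 7:46 AM–4:14 PM = 8 h 28 min; less 30 min break → 7 h 58 min
Total: 10 h 34 min + 9 h 41 min + 8 h 18 min + 8 h 8 min + 7 h 58 min = 44 h 39 min.

44.65 hours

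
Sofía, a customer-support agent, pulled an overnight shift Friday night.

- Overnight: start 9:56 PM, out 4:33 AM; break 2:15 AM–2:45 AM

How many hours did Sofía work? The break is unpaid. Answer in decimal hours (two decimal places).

6.12 hours

Overnight: 9:56 PM → midnight = 2 h 4 min; midnight → 4:33 AM = 4 h 33 min; span 6 h 37 min; less 30 min break → 6 h 7 min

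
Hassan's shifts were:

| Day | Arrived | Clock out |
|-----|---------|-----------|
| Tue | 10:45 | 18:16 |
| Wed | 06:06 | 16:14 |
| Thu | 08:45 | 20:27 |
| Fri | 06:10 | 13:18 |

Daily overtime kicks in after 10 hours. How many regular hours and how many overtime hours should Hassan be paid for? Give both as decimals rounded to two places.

Regular 34.65 hours, overtime 1.83 hours

Tue: 10:45–18:16 = 7 h 31 min
Wed: 06:06–16:14 = 10 h 8 min
Thu: 08:45–20:27 = 11 h 42 min
Fri: 06:10–13:18 = 7 h 8 min
Tue reg 7 h 31 min / OT 0 h 0 min; Wed reg 10 h 0 min / OT 0 h 8 min; Thu reg 10 h 0 min / OT 1 h 42 min; Fri reg 7 h 8 min / OT 0 h 0 min.
Totals: regular 34 h 39 min, overtime 1 h 50 min.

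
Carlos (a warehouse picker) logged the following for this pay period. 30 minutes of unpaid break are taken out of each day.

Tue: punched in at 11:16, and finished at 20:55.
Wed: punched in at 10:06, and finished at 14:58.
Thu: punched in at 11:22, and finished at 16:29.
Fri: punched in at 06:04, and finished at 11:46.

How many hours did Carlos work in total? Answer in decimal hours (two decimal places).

23.33 hours

Tue: 11:16–20:55 = 9 h 39 min; less 30 min break → 9 h 9 min
Wed: 10:06–14:58 = 4 h 52 min; less 30 min break → 4 h 22 min
Thu: 11:22–16:29 = 5 h 7 min; less 30 min break → 4 h 37 min
Fri: 06:04–11:46 = 5 h 42 min; less 30 min break → 5 h 12 min
Total: 9 h 9 min + 4 h 22 min + 4 h 37 min + 5 h 12 min = 23 h 20 min.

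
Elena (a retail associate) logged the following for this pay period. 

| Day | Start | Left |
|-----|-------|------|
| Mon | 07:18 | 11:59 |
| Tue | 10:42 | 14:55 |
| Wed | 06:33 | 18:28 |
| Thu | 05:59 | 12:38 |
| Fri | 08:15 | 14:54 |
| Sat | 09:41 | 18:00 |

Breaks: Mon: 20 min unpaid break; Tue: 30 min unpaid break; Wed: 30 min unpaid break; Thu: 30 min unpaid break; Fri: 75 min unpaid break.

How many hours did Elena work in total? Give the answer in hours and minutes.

Mon: 07:18–11:59 = 4 h 41 min; less 20 min break → 4 h 21 min
Tue: 10:42–14:55 = 4 h 13 min; less 30 min break → 3 h 43 min
Wed: 06:33–18:28 = 11 h 55 min; less 30 min break → 11 h 25 min
Thu: 05:59–12:38 = 6 h 39 min; less 30 min break → 6 h 9 min
Fri: 08:15–14:54 = 6 h 39 min; less 75 min break → 5 h 24 min
Sat: 09:41–18:00 = 8 h 19 min
Total: 4 h 21 min + 3 h 43 min + 11 h 25 min + 6 h 9 min + 5 h 24 min + 8 h 19 min = 39 h 21 min.

39 h 21 min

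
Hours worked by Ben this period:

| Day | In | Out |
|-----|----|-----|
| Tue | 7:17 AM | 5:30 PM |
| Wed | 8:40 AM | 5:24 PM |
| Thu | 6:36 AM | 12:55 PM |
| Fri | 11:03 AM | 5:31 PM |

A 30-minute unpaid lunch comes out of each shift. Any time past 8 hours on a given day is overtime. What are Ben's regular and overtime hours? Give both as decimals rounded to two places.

Tue: 7:17 AM–5:30 PM = 10 h 13 min; less 30 min break → 9 h 43 min
Wed: 8:40 AM–5:24 PM = 8 h 44 min; less 30 min break → 8 h 14 min
Thu: 6:36 AM–12:55 PM = 6 h 19 min; less 30 min break → 5 h 49 min
Fri: 11:03 AM–5:31 PM = 6 h 28 min; less 30 min break → 5 h 58 min
Tue reg 8 h 0 min / OT 1 h 43 min; Wed reg 8 h 0 min / OT 0 h 14 min; Thu reg 5 h 49 min / OT 0 h 0 min; Fri reg 5 h 58 min / OT 0 h 0 min.
Totals: regular 27 h 47 min, overtime 1 h 57 min.

Regular 27.78 hours, overtime 1.95 hours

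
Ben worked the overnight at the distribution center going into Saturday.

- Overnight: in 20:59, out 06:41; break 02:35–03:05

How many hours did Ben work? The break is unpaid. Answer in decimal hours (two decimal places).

Overnight: 20:59 → midnight = 3 h 1 min; midnight → 06:41 = 6 h 41 min; span 9 h 42 min; less 30 min break → 9 h 12 min

9.20 hours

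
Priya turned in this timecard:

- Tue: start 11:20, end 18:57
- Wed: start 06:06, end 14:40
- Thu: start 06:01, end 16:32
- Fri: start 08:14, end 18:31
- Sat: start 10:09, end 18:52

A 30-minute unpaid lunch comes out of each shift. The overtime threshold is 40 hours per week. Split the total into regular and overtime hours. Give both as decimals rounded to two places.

Regular 40.00 hours, overtime 3.20 hours

Tue: 11:20–18:57 = 7 h 37 min; less 30 min break → 7 h 7 min
Wed: 06:06–14:40 = 8 h 34 min; less 30 min break → 8 h 4 min
Thu: 06:01–16:32 = 10 h 31 min; less 30 min break → 10 h 1 min
Fri: 08:14–18:31 = 10 h 17 min; less 30 min break → 9 h 47 min
Sat: 10:09–18:52 = 8 h 43 min; less 30 min break → 8 h 13 min
Total worked: 43 h 12 min = 43.20 h.
Threshold 40 h → overtime 3 h 12 min, regular 40 h 0 min.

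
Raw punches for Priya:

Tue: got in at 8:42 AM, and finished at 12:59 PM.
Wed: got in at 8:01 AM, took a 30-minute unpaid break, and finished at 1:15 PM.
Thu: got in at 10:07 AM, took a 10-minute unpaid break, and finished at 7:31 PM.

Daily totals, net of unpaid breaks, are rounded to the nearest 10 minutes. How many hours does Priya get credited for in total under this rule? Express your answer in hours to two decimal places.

18.17 hours

Tue: 8:42 AM–12:59 PM = 4 h 17 min → rounds to 4 h 20 min
Wed: 8:01 AM–1:15 PM = 5 h 14 min − 30 min = 4 h 44 min → rounds to 4 h 40 min
Thu: 10:07 AM–7:31 PM = 9 h 24 min − 10 min = 9 h 14 min → rounds to 9 h 10 min
Total credited: 18 h 10 min.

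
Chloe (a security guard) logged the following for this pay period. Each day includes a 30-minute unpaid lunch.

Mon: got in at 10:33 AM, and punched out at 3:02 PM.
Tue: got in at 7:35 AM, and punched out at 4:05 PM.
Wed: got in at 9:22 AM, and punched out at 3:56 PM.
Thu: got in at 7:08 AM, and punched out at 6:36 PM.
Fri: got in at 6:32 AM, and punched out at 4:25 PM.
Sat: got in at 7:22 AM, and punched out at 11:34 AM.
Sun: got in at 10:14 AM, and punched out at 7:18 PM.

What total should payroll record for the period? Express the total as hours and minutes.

50 h 40 min

Mon: 10:33 AM–3:02 PM = 4 h 29 min; less 30 min break → 3 h 59 min
Tue: 7:35 AM–4:05 PM = 8 h 30 min; less 30 min break → 8 h 0 min
Wed: 9:22 AM–3:56 PM = 6 h 34 min; less 30 min break → 6 h 4 min
Thu: 7:08 AM–6:36 PM = 11 h 28 min; less 30 min break → 10 h 58 min
Fri: 6:32 AM–4:25 PM = 9 h 53 min; less 30 min break → 9 h 23 min
Sat: 7:22 AM–11:34 AM = 4 h 12 min; less 30 min break → 3 h 42 min
Sun: 10:14 AM–7:18 PM = 9 h 4 min; less 30 min break → 8 h 34 min
Total: 3 h 59 min + 8 h 0 min + 6 h 4 min + 10 h 58 min + 9 h 23 min + 3 h 42 min + 8 h 34 min = 50 h 40 min.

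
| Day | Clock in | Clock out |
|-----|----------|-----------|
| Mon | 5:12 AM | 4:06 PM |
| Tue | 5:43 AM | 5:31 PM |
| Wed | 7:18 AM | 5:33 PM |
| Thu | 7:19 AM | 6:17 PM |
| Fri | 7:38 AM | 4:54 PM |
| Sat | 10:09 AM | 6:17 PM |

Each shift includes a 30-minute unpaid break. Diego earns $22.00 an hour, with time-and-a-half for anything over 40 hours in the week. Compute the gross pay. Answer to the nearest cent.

$1484.45

Mon: 5:12 AM–4:06 PM = 10 h 54 min; less 30 min break → 10 h 24 min
Tue: 5:43 AM–5:31 PM = 11 h 48 min; less 30 min break → 11 h 18 min
Wed: 7:18 AM–5:33 PM = 10 h 15 min; less 30 min break → 9 h 45 min
Thu: 7:19 AM–6:17 PM = 10 h 58 min; less 30 min break → 10 h 28 min
Fri: 7:38 AM–4:54 PM = 9 h 16 min; less 30 min break → 8 h 46 min
Sat: 10:09 AM–6:17 PM = 8 h 8 min; less 30 min break → 7 h 38 min
Total worked: 58 h 19 min = 3499 min.
Regular 40 h 0 min = 2400 min at $22.00/h; overtime 18 h 19 min = 1099 min at $33.00/h.
Pay = (2400 × $22.00 + 1099 × $33.00) ÷ 60 = $1484.45.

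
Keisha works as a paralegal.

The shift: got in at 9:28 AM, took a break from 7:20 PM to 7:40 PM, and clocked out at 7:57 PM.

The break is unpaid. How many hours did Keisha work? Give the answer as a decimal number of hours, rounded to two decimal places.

10.15 hours

The shift: 9:28 AM–7:57 PM = 10 h 29 min; less 20 min break → 10 h 9 min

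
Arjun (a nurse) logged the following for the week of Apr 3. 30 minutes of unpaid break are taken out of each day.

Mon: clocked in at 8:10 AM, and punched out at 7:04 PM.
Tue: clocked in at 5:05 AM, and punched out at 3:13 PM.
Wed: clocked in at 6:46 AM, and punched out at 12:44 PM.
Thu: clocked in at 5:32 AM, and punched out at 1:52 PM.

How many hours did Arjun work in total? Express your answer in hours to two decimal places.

33.33 hours

Mon: 8:10 AM–7:04 PM = 10 h 54 min; less 30 min break → 10 h 24 min
Tue: 5:05 AM–3:13 PM = 10 h 8 min; less 30 min break → 9 h 38 min
Wed: 6:46 AM–12:44 PM = 5 h 58 min; less 30 min break → 5 h 28 min
Thu: 5:32 AM–1:52 PM = 8 h 20 min; less 30 min break → 7 h 50 min
Total: 10 h 24 min + 9 h 38 min + 5 h 28 min + 7 h 50 min = 33 h 20 min.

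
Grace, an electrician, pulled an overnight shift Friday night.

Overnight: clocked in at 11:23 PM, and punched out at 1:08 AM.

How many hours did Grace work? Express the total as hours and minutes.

Overnight: 11:23 PM → midnight = 0 h 37 min; midnight → 1:08 AM = 1 h 8 min; span 1 h 45 min

1 h 45 min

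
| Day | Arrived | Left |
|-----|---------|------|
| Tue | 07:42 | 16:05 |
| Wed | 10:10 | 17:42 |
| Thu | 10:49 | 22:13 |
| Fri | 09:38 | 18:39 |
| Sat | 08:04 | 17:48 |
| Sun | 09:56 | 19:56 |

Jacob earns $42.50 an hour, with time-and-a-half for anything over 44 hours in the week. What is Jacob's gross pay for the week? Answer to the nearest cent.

$2639.25

Tue: 07:42–16:05 = 8 h 23 min
Wed: 10:10–17:42 = 7 h 32 min
Thu: 10:49–22:13 = 11 h 24 min
Fri: 09:38–18:39 = 9 h 1 min
Sat: 08:04–17:48 = 9 h 44 min
Sun: 09:56–19:56 = 10 h 0 min
Total worked: 56 h 4 min = 3364 min.
Regular 44 h 0 min = 2640 min at $42.50/h; overtime 12 h 4 min = 724 min at $63.75/h.
Pay = (2640 × $42.50 + 724 × $63.75) ÷ 60 = $2639.25.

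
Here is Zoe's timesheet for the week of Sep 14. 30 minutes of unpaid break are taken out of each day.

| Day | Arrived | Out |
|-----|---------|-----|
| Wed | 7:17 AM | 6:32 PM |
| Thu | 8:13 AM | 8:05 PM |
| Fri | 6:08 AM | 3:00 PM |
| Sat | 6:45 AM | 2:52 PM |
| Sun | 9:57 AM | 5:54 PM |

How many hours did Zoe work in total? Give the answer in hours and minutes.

Wed: 7:17 AM–6:32 PM = 11 h 15 min; less 30 min break → 10 h 45 min
Thu: 8:13 AM–8:05 PM = 11 h 52 min; less 30 min break → 11 h 22 min
Fri: 6:08 AM–3:00 PM = 8 h 52 min; less 30 min break → 8 h 22 min
Sat: 6:45 AM–2:52 PM = 8 h 7 min; less 30 min break → 7 h 37 min
Sun: 9:57 AM–5:54 PM = 7 h 57 min; less 30 min break → 7 h 27 min
Total: 10 h 45 min + 11 h 22 min + 8 h 22 min + 7 h 37 min + 7 h 27 min = 45 h 33 min.

45 h 33 min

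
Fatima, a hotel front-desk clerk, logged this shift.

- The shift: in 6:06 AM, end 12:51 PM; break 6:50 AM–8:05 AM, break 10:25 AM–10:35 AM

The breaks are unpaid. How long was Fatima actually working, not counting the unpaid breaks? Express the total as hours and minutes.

The shift: 6:06 AM–12:51 PM = 6 h 45 min; less 85 min break → 5 h 20 min

5 h 20 min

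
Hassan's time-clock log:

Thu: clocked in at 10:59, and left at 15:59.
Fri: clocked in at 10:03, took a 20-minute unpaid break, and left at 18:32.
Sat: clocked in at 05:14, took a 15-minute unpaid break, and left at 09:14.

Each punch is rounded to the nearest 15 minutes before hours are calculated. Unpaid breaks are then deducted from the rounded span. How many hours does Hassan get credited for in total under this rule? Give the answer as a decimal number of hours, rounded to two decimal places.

Thu: in 10:59→11:00, out 15:59→16:00; 5 h 0 min
Fri: in 10:03→10:00, out 18:32→18:30; 8 h 30 min − 20 min = 8 h 10 min
Sat: in 05:14→05:15, out 09:14→09:15; 4 h 0 min − 15 min = 3 h 45 min
Total credited: 16 h 55 min.

16.92 hours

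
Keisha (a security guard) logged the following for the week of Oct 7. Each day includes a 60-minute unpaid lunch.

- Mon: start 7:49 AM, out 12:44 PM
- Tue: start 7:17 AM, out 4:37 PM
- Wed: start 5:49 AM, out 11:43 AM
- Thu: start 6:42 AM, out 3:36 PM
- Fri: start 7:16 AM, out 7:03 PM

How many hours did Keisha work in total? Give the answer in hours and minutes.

Mon: 7:49 AM–12:44 PM = 4 h 55 min; less 60 min break → 3 h 55 min
Tue: 7:17 AM–4:37 PM = 9 h 20 min; less 60 min break → 8 h 20 min
Wed: 5:49 AM–11:43 AM = 5 h 54 min; less 60 min break → 4 h 54 min
Thu: 6:42 AM–3:36 PM = 8 h 54 min; less 60 min break → 7 h 54 min
Fri: 7:16 AM–7:03 PM = 11 h 47 min; less 60 min break → 10 h 47 min
Total: 3 h 55 min + 8 h 20 min + 4 h 54 min + 7 h 54 min + 10 h 47 min = 35 h 50 min.

35 h 50 min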